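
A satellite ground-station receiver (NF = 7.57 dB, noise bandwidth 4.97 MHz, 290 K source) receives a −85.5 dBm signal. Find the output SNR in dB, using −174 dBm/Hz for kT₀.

14.0 dB

Noise floor: N = −174 + 10 log₁₀(B) + NF
10 log₁₀(4.97×10⁶) = 66.96 dB
N = −174 + 66.96 + 7.57 = −99.47 dBm
SNR = P_sig − N = −85.5 − (−99.47) = 13.97 dB → 14.0 dB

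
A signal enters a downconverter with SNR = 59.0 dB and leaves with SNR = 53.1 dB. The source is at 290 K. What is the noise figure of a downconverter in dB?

NF (dB) = SNR_in(dB) − SNR_out(dB) when the source is at T₀
NF = 59.0 − 53.1 = 5.9 dB

5.9 dB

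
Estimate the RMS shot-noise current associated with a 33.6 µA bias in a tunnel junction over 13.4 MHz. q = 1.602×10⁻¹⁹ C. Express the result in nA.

I_n = √(2qI·B)
2qI·B = 2 × 1.602×10⁻¹⁹ × 3.36×10⁻⁵ × 1.34×10⁷ = 1.44×10⁻¹⁶ A²
I_n = √(1.44×10⁻¹⁶) = 1.20×10⁻⁸ A = 12.0 nA

12.0 nA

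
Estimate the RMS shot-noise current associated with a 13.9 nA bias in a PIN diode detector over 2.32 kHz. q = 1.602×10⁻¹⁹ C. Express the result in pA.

3.21 pA

I_n = √(2qI·B)
2qI·B = 2 × 1.602×10⁻¹⁹ × 1.39×10⁻⁸ × 2.32×10³ = 1.03×10⁻²³ A²
I_n = √(1.03×10⁻²³) = 3.21×10⁻¹² A = 3.21 pA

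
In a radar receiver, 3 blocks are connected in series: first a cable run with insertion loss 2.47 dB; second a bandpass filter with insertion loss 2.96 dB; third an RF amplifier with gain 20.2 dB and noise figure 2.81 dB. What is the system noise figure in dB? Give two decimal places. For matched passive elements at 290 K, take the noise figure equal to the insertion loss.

8.24 dB

Convert to linear (a loss of L dB is a gain of −L dB): F_i = 10^(NF_i/10), G_i = 10^(G_i,dB/10)
  Stage 1: F_1 = 10^(2.47/10) = 1.766, G_1 = 10^(−2.47/10) = 0.5662
  Stage 2: F_2 = 10^(2.96/10) = 1.977, G_2 = 10^(−2.96/10) = 0.5058
  Stage 3: F_3 = 10^(2.81/10) = 1.910, G_3 = 10^(20.2/10) = 104.7
Friis cascade:
  F = 1.766 + (1.977 − 1)/0.5662 + (1.910 − 1)/0.2864 = 6.668
NF = 10 log₁₀(6.668) = 8.24 dB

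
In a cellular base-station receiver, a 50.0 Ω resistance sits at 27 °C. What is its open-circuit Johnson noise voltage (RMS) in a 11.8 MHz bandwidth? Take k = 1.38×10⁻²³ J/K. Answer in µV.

3.13 µV

T = 27 °C + 273.15 = 300.15 K
V_n = √(4kTRB)
4kTRB = 4 × 1.38×10⁻²³ × 300.15 × 5.00×10¹ × 1.18×10⁷ = 9.78×10⁻¹² V²
V_n = √(9.78×10⁻¹²) = 3.13×10⁻⁶ V = 3.13 µV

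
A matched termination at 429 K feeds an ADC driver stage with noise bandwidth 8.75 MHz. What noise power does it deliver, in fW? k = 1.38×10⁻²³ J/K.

51.8 fW

P_n = kTB = 1.38×10⁻²³ × 429 × 8.75×10⁶ = 5.18×10⁻¹⁴ W = 51.8 fW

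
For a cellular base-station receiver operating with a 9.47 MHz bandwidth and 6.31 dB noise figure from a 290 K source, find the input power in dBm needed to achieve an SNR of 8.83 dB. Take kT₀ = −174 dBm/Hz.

Sensitivity = −174 + 10 log₁₀(B) + NF + SNR_min
= −174 + 69.76 + 6.31 + 8.83
= −89.10 dBm → −89.1 dBm

−89.1 dBm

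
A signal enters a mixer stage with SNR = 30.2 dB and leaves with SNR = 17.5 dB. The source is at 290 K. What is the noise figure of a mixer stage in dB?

NF (dB) = SNR_in(dB) − SNR_out(dB) when the source is at T₀
NF = 30.2 − 17.5 = 12.7 dB

12.7 dB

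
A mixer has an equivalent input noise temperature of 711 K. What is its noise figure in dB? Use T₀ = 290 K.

5.38 dB

F = 1 + T_e/T₀ = 1 + 711/290 = 3.45172
NF = 10 log₁₀(3.45172) = 5.38 dB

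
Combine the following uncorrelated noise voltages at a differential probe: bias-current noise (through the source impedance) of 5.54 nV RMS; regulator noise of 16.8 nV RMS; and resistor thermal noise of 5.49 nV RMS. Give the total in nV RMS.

Uncorrelated sources add in power (mean-square): V_tot = √(ΣV_i²)
V_tot = √[(5.54×10⁻⁹)² + (1.68×10⁻⁸)² + (5.49×10⁻⁹)²] = 1.85×10⁻⁸ V = 18.5 nV

18.5 nV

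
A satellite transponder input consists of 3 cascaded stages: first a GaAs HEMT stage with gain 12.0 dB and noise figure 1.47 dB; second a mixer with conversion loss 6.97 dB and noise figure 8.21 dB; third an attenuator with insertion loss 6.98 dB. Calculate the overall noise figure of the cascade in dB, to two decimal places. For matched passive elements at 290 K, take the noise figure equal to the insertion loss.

Convert to linear (a loss of L dB is a gain of −L dB): F_i = 10^(NF_i/10), G_i = 10^(G_i,dB/10)
  Stage 1: F_1 = 10^(1.47/10) = 1.403, G_1 = 10^(12.0/10) = 15.85
  Stage 2: F_2 = 10^(8.21/10) = 6.622, G_2 = 10^(−6.97/10) = 0.2009
  Stage 3: F_3 = 10^(6.98/10) = 4.989, G_3 = 10^(−6.98/10) = 0.2004
Friis cascade:
  F = 1.403 + (6.622 − 1)/15.85 + (4.989 − 1)/3.184 = 3.010
NF = 10 log₁₀(3.010) = 4.79 dB

4.79 dB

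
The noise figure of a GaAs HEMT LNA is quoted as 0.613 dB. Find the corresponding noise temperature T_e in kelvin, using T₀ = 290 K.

44.0 K

F = 10^(0.613/10) = 1.1516
T_e = (F − 1)·T₀ = (1.1516 − 1) × 290 = 44.0 K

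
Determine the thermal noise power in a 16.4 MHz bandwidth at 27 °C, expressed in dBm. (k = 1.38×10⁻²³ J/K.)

−101.7 dBm

T = 27 °C + 273.15 = 300.15 K
P_n = kTB = 1.38×10⁻²³ × 300.15 × 1.64×10⁷ = 6.79×10⁻¹⁴ W
In dBm: 10 log₁₀(6.79×10⁻¹⁴ / 10⁻³) = −101.7 dBm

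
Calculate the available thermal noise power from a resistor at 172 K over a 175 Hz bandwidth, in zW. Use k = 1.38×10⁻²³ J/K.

415 zW

P_n = kTB = 1.38×10⁻²³ × 172 × 1.75×10² = 4.15×10⁻¹⁹ W = 415 zW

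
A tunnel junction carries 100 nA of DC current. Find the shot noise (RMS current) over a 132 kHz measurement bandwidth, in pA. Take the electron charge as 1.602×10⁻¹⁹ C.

65.0 pA

I_n = √(2qI·B)
2qI·B = 2 × 1.602×10⁻¹⁹ × 1.00×10⁻⁷ × 1.32×10⁵ = 4.23×10⁻²¹ A²
I_n = √(4.23×10⁻²¹) = 6.50×10⁻¹¹ A = 65.0 pA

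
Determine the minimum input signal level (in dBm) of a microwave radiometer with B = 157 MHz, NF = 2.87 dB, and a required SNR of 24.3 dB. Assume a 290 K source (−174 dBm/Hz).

Sensitivity = −174 + 10 log₁₀(B) + NF + SNR_min
= −174 + 81.96 + 2.87 + 24.3
= −64.87 dBm → −64.9 dBm

−64.9 dBm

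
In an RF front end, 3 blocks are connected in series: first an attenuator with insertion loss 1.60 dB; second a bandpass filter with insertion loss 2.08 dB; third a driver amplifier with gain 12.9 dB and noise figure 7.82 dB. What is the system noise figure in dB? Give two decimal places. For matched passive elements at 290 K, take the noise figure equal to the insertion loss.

Convert to linear (a loss of L dB is a gain of −L dB): F_i = 10^(NF_i/10), G_i = 10^(G_i,dB/10)
  Stage 1: F_1 = 10^(1.60/10) = 1.445, G_1 = 10^(−1.60/10) = 0.6918
  Stage 2: F_2 = 10^(2.08/10) = 1.614, G_2 = 10^(−2.08/10) = 0.6194
  Stage 3: F_3 = 10^(7.82/10) = 6.053, G_3 = 10^(12.9/10) = 19.50
Friis cascade:
  F = 1.445 + (1.614 − 1)/0.6918 + (6.053 − 1)/0.4285 = 14.13
NF = 10 log₁₀(14.13) = 11.50 dB

11.50 dB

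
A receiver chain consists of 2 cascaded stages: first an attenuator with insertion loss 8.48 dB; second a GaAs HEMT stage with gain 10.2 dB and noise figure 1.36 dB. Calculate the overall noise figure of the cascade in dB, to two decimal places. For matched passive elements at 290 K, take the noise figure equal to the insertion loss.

Convert to linear (a loss of L dB is a gain of −L dB): F_i = 10^(NF_i/10), G_i = 10^(G_i,dB/10)
  Stage 1: F_1 = 10^(8.48/10) = 7.047, G_1 = 10^(−8.48/10) = 0.1419
  Stage 2: F_2 = 10^(1.36/10) = 1.368, G_2 = 10^(10.2/10) = 10.47
Friis cascade:
  F = 7.047 + (1.368 − 1)/0.1419 = 9.638
NF = 10 log₁₀(9.638) = 9.84 dB

9.84 dB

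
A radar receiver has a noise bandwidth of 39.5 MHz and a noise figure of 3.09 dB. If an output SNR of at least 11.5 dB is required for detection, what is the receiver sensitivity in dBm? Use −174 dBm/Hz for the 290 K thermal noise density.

Sensitivity = −174 + 10 log₁₀(B) + NF + SNR_min
= −174 + 75.97 + 3.09 + 11.5
= −83.44 dBm → −83.4 dBm

−83.4 dBm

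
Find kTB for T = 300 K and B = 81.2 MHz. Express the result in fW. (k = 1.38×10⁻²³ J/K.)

P_n = kTB = 1.38×10⁻²³ × 300 × 8.12×10⁷ = 3.36×10⁻¹³ W = 336 fW

336 fW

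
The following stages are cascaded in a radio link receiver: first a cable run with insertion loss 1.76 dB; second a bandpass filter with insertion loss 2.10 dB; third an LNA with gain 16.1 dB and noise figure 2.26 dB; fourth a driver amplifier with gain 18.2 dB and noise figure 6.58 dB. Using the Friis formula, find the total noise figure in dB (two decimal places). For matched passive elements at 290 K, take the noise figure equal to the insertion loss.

6.34 dB

Convert to linear (a loss of L dB is a gain of −L dB): F_i = 10^(NF_i/10), G_i = 10^(G_i,dB/10)
  Stage 1: F_1 = 10^(1.76/10) = 1.500, G_1 = 10^(−1.76/10) = 0.6668
  Stage 2: F_2 = 10^(2.10/10) = 1.622, G_2 = 10^(−2.10/10) = 0.6166
  Stage 3: F_3 = 10^(2.26/10) = 1.683, G_3 = 10^(16.1/10) = 40.74
  Stage 4: F_4 = 10^(6.58/10) = 4.550, G_4 = 10^(18.2/10) = 66.07
Friis cascade:
  F = 1.500 + (1.622 − 1)/0.6668 + (1.683 − 1)/0.4111 + (4.550 − 1)/16.75 = 4.305
NF = 10 log₁₀(4.305) = 6.34 dB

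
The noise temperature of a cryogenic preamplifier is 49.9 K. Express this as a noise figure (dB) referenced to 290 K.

0.690 dB

F = 1 + T_e/T₀ = 1 + 49.9/290 = 1.17207
NF = 10 log₁₀(1.17207) = 0.690 dB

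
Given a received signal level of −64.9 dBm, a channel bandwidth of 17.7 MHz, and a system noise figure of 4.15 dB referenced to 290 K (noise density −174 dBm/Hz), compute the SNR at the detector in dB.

32.5 dB

Noise floor: N = −174 + 10 log₁₀(B) + NF
10 log₁₀(1.77×10⁷) = 72.48 dB
N = −174 + 72.48 + 4.15 = −97.37 dBm
SNR = P_sig − N = −64.9 − (−97.37) = 32.47 dB → 32.5 dB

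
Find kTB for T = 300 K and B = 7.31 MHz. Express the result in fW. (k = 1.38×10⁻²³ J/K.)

P_n = kTB = 1.38×10⁻²³ × 300 × 7.31×10⁶ = 3.03×10⁻¹⁴ W = 30.3 fW

30.3 fW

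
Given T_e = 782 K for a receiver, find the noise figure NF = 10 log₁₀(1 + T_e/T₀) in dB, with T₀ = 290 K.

F = 1 + T_e/T₀ = 1 + 782/290 = 3.69655
NF = 10 log₁₀(3.69655) = 5.68 dB

5.68 dB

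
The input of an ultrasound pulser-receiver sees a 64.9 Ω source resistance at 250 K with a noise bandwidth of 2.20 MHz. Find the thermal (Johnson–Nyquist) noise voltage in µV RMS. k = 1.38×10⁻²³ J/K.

V_n = √(4kTRB)
4kTRB = 4 × 1.38×10⁻²³ × 250 × 6.49×10¹ × 2.20×10⁶ = 1.97×10⁻¹² V²
V_n = √(1.97×10⁻¹²) = 1.40×10⁻⁶ V = 1.40 µV

1.40 µV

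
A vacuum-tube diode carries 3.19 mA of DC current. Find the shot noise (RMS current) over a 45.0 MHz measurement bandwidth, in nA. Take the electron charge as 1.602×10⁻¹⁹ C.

214 nA

I_n = √(2qI·B)
2qI·B = 2 × 1.602×10⁻¹⁹ × 3.19×10⁻³ × 4.50×10⁷ = 4.60×10⁻¹⁴ A²
I_n = √(4.60×10⁻¹⁴) = 2.14×10⁻⁷ A = 214 nA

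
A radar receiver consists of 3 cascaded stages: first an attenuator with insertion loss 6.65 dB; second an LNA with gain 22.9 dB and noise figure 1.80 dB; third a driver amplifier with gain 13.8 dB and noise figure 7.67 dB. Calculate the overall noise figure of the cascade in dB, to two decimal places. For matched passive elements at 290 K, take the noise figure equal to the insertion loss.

8.52 dB

Convert to linear (a loss of L dB is a gain of −L dB): F_i = 10^(NF_i/10), G_i = 10^(G_i,dB/10)
  Stage 1: F_1 = 10^(6.65/10) = 4.624, G_1 = 10^(−6.65/10) = 0.2163
  Stage 2: F_2 = 10^(1.80/10) = 1.514, G_2 = 10^(22.9/10) = 195.0
  Stage 3: F_3 = 10^(7.67/10) = 5.848, G_3 = 10^(13.8/10) = 23.99
Friis cascade:
  F = 4.624 + (1.514 − 1)/0.2163 + (5.848 − 1)/42.17 = 7.113
NF = 10 log₁₀(7.113) = 8.52 dB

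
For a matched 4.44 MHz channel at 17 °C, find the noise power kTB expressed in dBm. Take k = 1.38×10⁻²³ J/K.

−107.5 dBm

T = 17 °C + 273.15 = 290.15 K
P_n = kTB = 1.38×10⁻²³ × 290.15 × 4.44×10⁶ = 1.78×10⁻¹⁴ W
In dBm: 10 log₁₀(1.78×10⁻¹⁴ / 10⁻³) = −107.5 dBm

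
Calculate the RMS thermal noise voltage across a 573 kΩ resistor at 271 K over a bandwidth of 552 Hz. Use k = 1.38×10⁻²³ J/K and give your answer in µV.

2.18 µV

V_n = √(4kTRB)
4kTRB = 4 × 1.38×10⁻²³ × 271 × 5.73×10⁵ × 5.52×10² = 4.73×10⁻¹² V²
V_n = √(4.73×10⁻¹²) = 2.18×10⁻⁶ V = 2.18 µV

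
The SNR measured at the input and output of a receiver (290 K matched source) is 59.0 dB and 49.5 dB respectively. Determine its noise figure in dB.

NF (dB) = SNR_in(dB) − SNR_out(dB) when the source is at T₀
NF = 59.0 − 49.5 = 9.5 dB

9.5 dB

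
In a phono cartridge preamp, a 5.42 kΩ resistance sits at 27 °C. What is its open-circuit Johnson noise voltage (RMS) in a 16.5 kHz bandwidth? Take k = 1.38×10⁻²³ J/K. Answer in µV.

T = 27 °C + 273.15 = 300.15 K
V_n = √(4kTRB)
4kTRB = 4 × 1.38×10⁻²³ × 300.15 × 5.42×10³ × 1.65×10⁴ = 1.48×10⁻¹² V²
V_n = √(1.48×10⁻¹²) = 1.22×10⁻⁶ V = 1.22 µV

1.22 µV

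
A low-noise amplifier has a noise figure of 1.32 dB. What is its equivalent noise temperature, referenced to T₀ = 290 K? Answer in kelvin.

103 K

F = 10^(1.32/10) = 1.35519
T_e = (F − 1)·T₀ = (1.35519 − 1) × 290 = 103 K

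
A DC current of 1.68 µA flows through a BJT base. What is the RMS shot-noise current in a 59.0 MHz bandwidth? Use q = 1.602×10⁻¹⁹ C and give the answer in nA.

I_n = √(2qI·B)
2qI·B = 2 × 1.602×10⁻¹⁹ × 1.68×10⁻⁶ × 5.90×10⁷ = 3.18×10⁻¹⁷ A²
I_n = √(3.18×10⁻¹⁷) = 5.64×10⁻⁹ A = 5.64 nA

5.64 nA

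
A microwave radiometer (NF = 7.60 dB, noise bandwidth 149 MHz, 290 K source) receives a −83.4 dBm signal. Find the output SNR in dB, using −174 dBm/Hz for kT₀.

Noise floor: N = −174 + 10 log₁₀(B) + NF
10 log₁₀(1.49×10⁸) = 81.73 dB
N = −174 + 81.73 + 7.60 = −84.67 dBm
SNR = P_sig − N = −83.4 − (−84.67) = 1.27 dB → 1.3 dB

1.3 dB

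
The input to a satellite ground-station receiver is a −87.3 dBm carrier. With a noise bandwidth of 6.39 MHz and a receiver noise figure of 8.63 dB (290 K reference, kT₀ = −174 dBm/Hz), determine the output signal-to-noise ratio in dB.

Noise floor: N = −174 + 10 log₁₀(B) + NF
10 log₁₀(6.39×10⁶) = 68.06 dB
N = −174 + 68.06 + 8.63 = −97.31 dBm
SNR = P_sig − N = −87.3 − (−97.31) = 10.01 dB → 10.0 dB

10.0 dB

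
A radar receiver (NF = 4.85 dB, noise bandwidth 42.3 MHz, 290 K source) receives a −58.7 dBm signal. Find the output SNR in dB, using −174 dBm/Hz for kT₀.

Noise floor: N = −174 + 10 log₁₀(B) + NF
10 log₁₀(4.23×10⁷) = 76.26 dB
N = −174 + 76.26 + 4.85 = −92.89 dBm
SNR = P_sig − N = −58.7 − (−92.89) = 34.19 dB → 34.2 dB

34.2 dB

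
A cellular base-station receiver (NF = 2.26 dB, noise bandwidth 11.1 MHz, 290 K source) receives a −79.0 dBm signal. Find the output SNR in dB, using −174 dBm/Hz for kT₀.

Noise floor: N = −174 + 10 log₁₀(B) + NF
10 log₁₀(1.11×10⁷) = 70.45 dB
N = −174 + 70.45 + 2.26 = −101.29 dBm
SNR = P_sig − N = −79.0 − (−101.29) = 22.29 dB → 22.3 dB

22.3 dB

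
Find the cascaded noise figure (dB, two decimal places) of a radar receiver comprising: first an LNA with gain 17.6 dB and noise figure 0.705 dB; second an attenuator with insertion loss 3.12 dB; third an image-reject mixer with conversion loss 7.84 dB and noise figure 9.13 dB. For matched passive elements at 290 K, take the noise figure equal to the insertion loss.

1.62 dB

Convert to linear (a loss of L dB is a gain of −L dB): F_i = 10^(NF_i/10), G_i = 10^(G_i,dB/10)
  Stage 1: F_1 = 10^(0.705/10) = 1.176, G_1 = 10^(17.6/10) = 57.54
  Stage 2: F_2 = 10^(3.12/10) = 2.051, G_2 = 10^(−3.12/10) = 0.4875
  Stage 3: F_3 = 10^(9.13/10) = 8.185, G_3 = 10^(−7.84/10) = 0.1644
Friis cascade:
  F = 1.176 + (2.051 − 1)/57.54 + (8.185 − 1)/28.05 = 1.451
NF = 10 log₁₀(1.451) = 1.62 dB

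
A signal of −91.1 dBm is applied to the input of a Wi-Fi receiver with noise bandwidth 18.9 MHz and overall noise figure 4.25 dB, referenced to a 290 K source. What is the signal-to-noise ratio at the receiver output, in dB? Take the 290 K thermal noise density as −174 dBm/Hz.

5.9 dB

Noise floor: N = −174 + 10 log₁₀(B) + NF
10 log₁₀(1.89×10⁷) = 72.76 dB
N = −174 + 72.76 + 4.25 = −96.99 dBm
SNR = P_sig − N = −91.1 − (−96.99) = 5.89 dB → 5.9 dB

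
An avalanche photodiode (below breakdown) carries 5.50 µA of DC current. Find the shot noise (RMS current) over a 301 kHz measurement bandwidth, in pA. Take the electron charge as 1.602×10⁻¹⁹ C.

I_n = √(2qI·B)
2qI·B = 2 × 1.602×10⁻¹⁹ × 5.50×10⁻⁶ × 3.01×10⁵ = 5.30×10⁻¹⁹ A²
I_n = √(5.30×10⁻¹⁹) = 7.28×10⁻¹⁰ A = 728 pA

728 pA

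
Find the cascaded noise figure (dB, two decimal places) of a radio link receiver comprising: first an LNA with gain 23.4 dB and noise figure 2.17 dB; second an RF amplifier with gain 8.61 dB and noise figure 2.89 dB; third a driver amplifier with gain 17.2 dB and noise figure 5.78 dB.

2.19 dB

Convert to linear (a loss of L dB is a gain of −L dB): F_i = 10^(NF_i/10), G_i = 10^(G_i,dB/10)
  Stage 1: F_1 = 10^(2.17/10) = 1.648, G_1 = 10^(23.4/10) = 218.8
  Stage 2: F_2 = 10^(2.89/10) = 1.945, G_2 = 10^(8.61/10) = 7.261
  Stage 3: F_3 = 10^(5.78/10) = 3.784, G_3 = 10^(17.2/10) = 52.48
Friis cascade:
  F = 1.648 + (1.945 − 1)/218.8 + (3.784 − 1)/1589 = 1.654
NF = 10 log₁₀(1.654) = 2.19 dB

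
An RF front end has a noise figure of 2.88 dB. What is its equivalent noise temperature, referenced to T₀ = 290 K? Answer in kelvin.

F = 10^(2.88/10) = 1.94089
T_e = (F − 1)·T₀ = (1.94089 − 1) × 290 = 273 K

273 K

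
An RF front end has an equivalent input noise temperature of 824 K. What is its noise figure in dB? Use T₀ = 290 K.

5.84 dB

F = 1 + T_e/T₀ = 1 + 824/290 = 3.84138
NF = 10 log₁₀(3.84138) = 5.84 dB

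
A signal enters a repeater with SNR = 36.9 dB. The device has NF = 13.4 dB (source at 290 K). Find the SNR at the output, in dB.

By definition F = SNR_in/SNR_out, so in dB: SNR_out = SNR_in − NF
SNR_out = 36.9 − 13.4 = 23.5 dB

23.5 dB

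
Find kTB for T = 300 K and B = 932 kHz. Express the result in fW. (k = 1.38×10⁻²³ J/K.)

P_n = kTB = 1.38×10⁻²³ × 300 × 9.32×10⁵ = 3.86×10⁻¹⁵ W = 3.86 fW

3.86 fW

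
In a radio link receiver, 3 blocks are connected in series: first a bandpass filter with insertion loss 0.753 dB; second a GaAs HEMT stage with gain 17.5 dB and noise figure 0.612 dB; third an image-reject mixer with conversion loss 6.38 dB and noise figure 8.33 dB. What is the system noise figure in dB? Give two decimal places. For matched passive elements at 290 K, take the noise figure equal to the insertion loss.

1.74 dB

Convert to linear (a loss of L dB is a gain of −L dB): F_i = 10^(NF_i/10), G_i = 10^(G_i,dB/10)
  Stage 1: F_1 = 10^(0.753/10) = 1.189, G_1 = 10^(−0.753/10) = 0.8408
  Stage 2: F_2 = 10^(0.612/10) = 1.151, G_2 = 10^(17.5/10) = 56.23
  Stage 3: F_3 = 10^(8.33/10) = 6.808, G_3 = 10^(−6.38/10) = 0.2301
Friis cascade:
  F = 1.189 + (1.151 − 1)/0.8408 + (6.808 − 1)/47.28 = 1.492
NF = 10 log₁₀(1.492) = 1.74 dB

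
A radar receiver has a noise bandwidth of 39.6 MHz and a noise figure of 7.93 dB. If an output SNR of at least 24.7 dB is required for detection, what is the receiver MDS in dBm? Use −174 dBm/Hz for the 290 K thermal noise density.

Sensitivity = −174 + 10 log₁₀(B) + NF + SNR_min
= −174 + 75.98 + 7.93 + 24.7
= −65.39 dBm → −65.4 dBm

−65.4 dBm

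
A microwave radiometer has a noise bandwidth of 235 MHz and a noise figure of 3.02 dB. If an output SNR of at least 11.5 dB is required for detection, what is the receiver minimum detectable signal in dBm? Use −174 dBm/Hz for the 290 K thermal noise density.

Sensitivity = −174 + 10 log₁₀(B) + NF + SNR_min
= −174 + 83.71 + 3.02 + 11.5
= −75.77 dBm → −75.8 dBm

−75.8 dBm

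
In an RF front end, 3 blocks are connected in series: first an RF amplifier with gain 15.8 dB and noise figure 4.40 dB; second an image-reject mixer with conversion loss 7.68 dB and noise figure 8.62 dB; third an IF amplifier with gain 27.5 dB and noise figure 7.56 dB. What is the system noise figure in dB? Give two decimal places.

5.62 dB

Convert to linear (a loss of L dB is a gain of −L dB): F_i = 10^(NF_i/10), G_i = 10^(G_i,dB/10)
  Stage 1: F_1 = 10^(4.40/10) = 2.754, G_1 = 10^(15.8/10) = 38.02
  Stage 2: F_2 = 10^(8.62/10) = 7.278, G_2 = 10^(−7.68/10) = 0.1706
  Stage 3: F_3 = 10^(7.56/10) = 5.702, G_3 = 10^(27.5/10) = 562.3
Friis cascade:
  F = 2.754 + (7.278 − 1)/38.02 + (5.702 − 1)/6.486 = 3.644
NF = 10 log₁₀(3.644) = 5.62 dB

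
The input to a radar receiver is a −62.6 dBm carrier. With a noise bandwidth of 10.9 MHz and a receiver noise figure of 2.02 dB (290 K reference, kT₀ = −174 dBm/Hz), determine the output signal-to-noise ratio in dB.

Noise floor: N = −174 + 10 log₁₀(B) + NF
10 log₁₀(1.09×10⁷) = 70.37 dB
N = −174 + 70.37 + 2.02 = −101.61 dBm
SNR = P_sig − N = −62.6 − (−101.61) = 39.01 dB → 39.0 dB

39.0 dB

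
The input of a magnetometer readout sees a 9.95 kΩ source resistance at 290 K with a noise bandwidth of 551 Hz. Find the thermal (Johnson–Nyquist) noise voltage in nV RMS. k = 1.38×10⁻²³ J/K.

V_n = √(4kTRB)
4kTRB = 4 × 1.38×10⁻²³ × 290 × 9.95×10³ × 5.51×10² = 8.78×10⁻¹⁴ V²
V_n = √(8.78×10⁻¹⁴) = 2.96×10⁻⁷ V = 296 nV

296 nV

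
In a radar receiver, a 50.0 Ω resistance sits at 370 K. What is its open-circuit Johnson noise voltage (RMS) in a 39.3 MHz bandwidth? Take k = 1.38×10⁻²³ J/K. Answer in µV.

V_n = √(4kTRB)
4kTRB = 4 × 1.38×10⁻²³ × 370 × 5.00×10¹ × 3.93×10⁷ = 4.01×10⁻¹¹ V²
V_n = √(4.01×10⁻¹¹) = 6.34×10⁻⁶ V = 6.34 µV

6.34 µV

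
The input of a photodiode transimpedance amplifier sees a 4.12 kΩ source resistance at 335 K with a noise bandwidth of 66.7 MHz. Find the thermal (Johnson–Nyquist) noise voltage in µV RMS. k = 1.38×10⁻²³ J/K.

71.3 µV

V_n = √(4kTRB)
4kTRB = 4 × 1.38×10⁻²³ × 335 × 4.12×10³ × 6.67×10⁷ = 5.08×10⁻⁹ V²
V_n = √(5.08×10⁻⁹) = 7.13×10⁻⁵ V = 71.3 µV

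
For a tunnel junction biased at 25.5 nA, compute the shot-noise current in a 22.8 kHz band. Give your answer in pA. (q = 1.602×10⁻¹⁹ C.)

13.6 pA

I_n = √(2qI·B)
2qI·B = 2 × 1.602×10⁻¹⁹ × 2.55×10⁻⁸ × 2.28×10⁴ = 1.86×10⁻²² A²
I_n = √(1.86×10⁻²²) = 1.36×10⁻¹¹ A = 13.6 pA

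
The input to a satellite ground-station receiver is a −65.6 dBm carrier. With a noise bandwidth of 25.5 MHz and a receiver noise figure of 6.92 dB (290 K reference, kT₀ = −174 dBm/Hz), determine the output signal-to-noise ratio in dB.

27.4 dB

Noise floor: N = −174 + 10 log₁₀(B) + NF
10 log₁₀(2.55×10⁷) = 74.07 dB
N = −174 + 74.07 + 6.92 = −93.01 dBm
SNR = P_sig − N = −65.6 − (−93.01) = 27.41 dB → 27.4 dB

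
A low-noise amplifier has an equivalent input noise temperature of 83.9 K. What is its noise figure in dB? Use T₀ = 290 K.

1.10 dB

F = 1 + T_e/T₀ = 1 + 83.9/290 = 1.28931
NF = 10 log₁₀(1.28931) = 1.10 dB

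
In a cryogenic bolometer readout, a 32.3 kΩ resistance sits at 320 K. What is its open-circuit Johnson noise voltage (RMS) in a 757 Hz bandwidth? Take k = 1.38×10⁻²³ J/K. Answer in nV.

657 nV

V_n = √(4kTRB)
4kTRB = 4 × 1.38×10⁻²³ × 320 × 3.23×10⁴ × 7.57×10² = 4.32×10⁻¹³ V²
V_n = √(4.32×10⁻¹³) = 6.57×10⁻⁷ V = 657 nV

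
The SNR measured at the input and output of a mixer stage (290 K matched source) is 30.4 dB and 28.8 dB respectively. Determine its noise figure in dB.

NF (dB) = SNR_in(dB) − SNR_out(dB) when the source is at T₀
NF = 30.4 − 28.8 = 1.6 dB

1.6 dB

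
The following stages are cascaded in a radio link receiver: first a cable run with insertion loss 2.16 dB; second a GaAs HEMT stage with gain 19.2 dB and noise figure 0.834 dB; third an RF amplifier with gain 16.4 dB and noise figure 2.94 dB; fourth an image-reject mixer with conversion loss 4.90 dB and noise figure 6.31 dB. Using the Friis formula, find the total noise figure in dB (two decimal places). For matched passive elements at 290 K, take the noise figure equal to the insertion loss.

3.04 dB

Convert to linear (a loss of L dB is a gain of −L dB): F_i = 10^(NF_i/10), G_i = 10^(G_i,dB/10)
  Stage 1: F_1 = 10^(2.16/10) = 1.644, G_1 = 10^(−2.16/10) = 0.6081
  Stage 2: F_2 = 10^(0.834/10) = 1.212, G_2 = 10^(19.2/10) = 83.18
  Stage 3: F_3 = 10^(2.94/10) = 1.968, G_3 = 10^(16.4/10) = 43.65
  Stage 4: F_4 = 10^(6.31/10) = 4.276, G_4 = 10^(−4.90/10) = 0.3236
Friis cascade:
  F = 1.644 + (1.212 − 1)/0.6081 + (1.968 − 1)/50.58 + (4.276 − 1)/2208 = 2.013
NF = 10 log₁₀(2.013) = 3.04 dB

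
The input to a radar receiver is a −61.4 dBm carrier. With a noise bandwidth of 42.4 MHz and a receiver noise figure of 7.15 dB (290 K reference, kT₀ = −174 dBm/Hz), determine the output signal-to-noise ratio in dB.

29.2 dB

Noise floor: N = −174 + 10 log₁₀(B) + NF
10 log₁₀(4.24×10⁷) = 76.27 dB
N = −174 + 76.27 + 7.15 = −90.58 dBm
SNR = P_sig − N = −61.4 − (−90.58) = 29.18 dB → 29.2 dB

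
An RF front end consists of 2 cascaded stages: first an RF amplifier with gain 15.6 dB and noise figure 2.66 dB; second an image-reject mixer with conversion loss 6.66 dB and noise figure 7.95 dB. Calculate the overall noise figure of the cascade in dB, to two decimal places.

Convert to linear (a loss of L dB is a gain of −L dB): F_i = 10^(NF_i/10), G_i = 10^(G_i,dB/10)
  Stage 1: F_1 = 10^(2.66/10) = 1.845, G_1 = 10^(15.6/10) = 36.31
  Stage 2: F_2 = 10^(7.95/10) = 6.237, G_2 = 10^(−6.66/10) = 0.2158
Friis cascade:
  F = 1.845 + (6.237 − 1)/36.31 = 1.989
NF = 10 log₁₀(1.989) = 2.99 dB

2.99 dB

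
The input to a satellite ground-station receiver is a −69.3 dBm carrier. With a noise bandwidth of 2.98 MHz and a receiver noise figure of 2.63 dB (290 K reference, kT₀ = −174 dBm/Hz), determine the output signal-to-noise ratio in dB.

37.3 dB

Noise floor: N = −174 + 10 log₁₀(B) + NF
10 log₁₀(2.98×10⁶) = 64.74 dB
N = −174 + 64.74 + 2.63 = −106.63 dBm
SNR = P_sig − N = −69.3 − (−106.63) = 37.33 dB → 37.3 dB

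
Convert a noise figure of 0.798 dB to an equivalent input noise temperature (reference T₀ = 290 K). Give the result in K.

58.5 K

F = 10^(0.798/10) = 1.20171
T_e = (F − 1)·T₀ = (1.20171 − 1) × 290 = 58.5 K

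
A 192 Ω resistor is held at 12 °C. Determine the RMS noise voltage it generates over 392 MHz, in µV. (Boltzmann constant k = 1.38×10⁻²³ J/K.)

T = 12 °C + 273.15 = 285.15 K
V_n = √(4kTRB)
4kTRB = 4 × 1.38×10⁻²³ × 285.15 × 1.92×10² × 3.92×10⁸ = 1.18×10⁻⁹ V²
V_n = √(1.18×10⁻⁹) = 3.44×10⁻⁵ V = 34.4 µV

34.4 µV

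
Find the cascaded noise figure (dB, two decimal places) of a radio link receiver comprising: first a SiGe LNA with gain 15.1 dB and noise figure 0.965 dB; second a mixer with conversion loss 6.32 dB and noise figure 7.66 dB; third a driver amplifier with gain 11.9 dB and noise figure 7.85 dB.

Convert to linear (a loss of L dB is a gain of −L dB): F_i = 10^(NF_i/10), G_i = 10^(G_i,dB/10)
  Stage 1: F_1 = 10^(0.965/10) = 1.249, G_1 = 10^(15.1/10) = 32.36
  Stage 2: F_2 = 10^(7.66/10) = 5.834, G_2 = 10^(−6.32/10) = 0.2333
  Stage 3: F_3 = 10^(7.85/10) = 6.095, G_3 = 10^(11.9/10) = 15.49
Friis cascade:
  F = 1.249 + (5.834 − 1)/32.36 + (6.095 − 1)/7.551 = 2.073
NF = 10 log₁₀(2.073) = 3.17 dB

3.17 dB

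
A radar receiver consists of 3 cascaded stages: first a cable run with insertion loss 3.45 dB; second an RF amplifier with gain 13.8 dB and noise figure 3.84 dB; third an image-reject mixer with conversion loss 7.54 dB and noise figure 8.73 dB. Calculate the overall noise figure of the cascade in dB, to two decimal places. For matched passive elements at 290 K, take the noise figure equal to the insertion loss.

7.75 dB

Convert to linear (a loss of L dB is a gain of −L dB): F_i = 10^(NF_i/10), G_i = 10^(G_i,dB/10)
  Stage 1: F_1 = 10^(3.45/10) = 2.213, G_1 = 10^(−3.45/10) = 0.4519
  Stage 2: F_2 = 10^(3.84/10) = 2.421, G_2 = 10^(13.8/10) = 23.99
  Stage 3: F_3 = 10^(8.73/10) = 7.464, G_3 = 10^(−7.54/10) = 0.1762
Friis cascade:
  F = 2.213 + (2.421 − 1)/0.4519 + (7.464 − 1)/10.84 = 5.954
NF = 10 log₁₀(5.954) = 7.75 dB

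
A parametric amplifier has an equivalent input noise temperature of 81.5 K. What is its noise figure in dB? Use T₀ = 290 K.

F = 1 + T_e/T₀ = 1 + 81.5/290 = 1.28103
NF = 10 log₁₀(1.28103) = 1.08 dB

1.08 dB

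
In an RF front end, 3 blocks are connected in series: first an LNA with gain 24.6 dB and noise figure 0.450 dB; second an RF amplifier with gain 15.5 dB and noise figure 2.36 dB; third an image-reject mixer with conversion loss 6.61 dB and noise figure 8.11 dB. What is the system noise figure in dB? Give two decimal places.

0.46 dB

Convert to linear (a loss of L dB is a gain of −L dB): F_i = 10^(NF_i/10), G_i = 10^(G_i,dB/10)
  Stage 1: F_1 = 10^(0.450/10) = 1.109, G_1 = 10^(24.6/10) = 288.4
  Stage 2: F_2 = 10^(2.36/10) = 1.722, G_2 = 10^(15.5/10) = 35.48
  Stage 3: F_3 = 10^(8.11/10) = 6.471, G_3 = 10^(−6.61/10) = 0.2183
Friis cascade:
  F = 1.109 + (1.722 − 1)/288.4 + (6.471 − 1)/1.023×10⁴ = 1.112
NF = 10 log₁₀(1.112) = 0.46 dB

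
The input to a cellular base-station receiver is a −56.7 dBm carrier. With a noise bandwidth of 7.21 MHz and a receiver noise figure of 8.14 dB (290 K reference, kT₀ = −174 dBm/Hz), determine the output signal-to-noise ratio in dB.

Noise floor: N = −174 + 10 log₁₀(B) + NF
10 log₁₀(7.21×10⁶) = 68.58 dB
N = −174 + 68.58 + 8.14 = −97.28 dBm
SNR = P_sig − N = −56.7 − (−97.28) = 40.58 dB → 40.6 dB

40.6 dB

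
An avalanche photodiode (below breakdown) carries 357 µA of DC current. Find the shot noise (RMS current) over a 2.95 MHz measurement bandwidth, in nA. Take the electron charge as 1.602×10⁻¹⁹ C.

I_n = √(2qI·B)
2qI·B = 2 × 1.602×10⁻¹⁹ × 3.57×10⁻⁴ × 2.95×10⁶ = 3.37×10⁻¹⁶ A²
I_n = √(3.37×10⁻¹⁶) = 1.84×10⁻⁸ A = 18.4 nA

18.4 nA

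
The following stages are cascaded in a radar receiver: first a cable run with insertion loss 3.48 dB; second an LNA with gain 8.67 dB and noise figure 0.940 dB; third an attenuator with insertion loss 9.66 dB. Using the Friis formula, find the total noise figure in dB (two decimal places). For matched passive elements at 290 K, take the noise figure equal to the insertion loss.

7.21 dB

Convert to linear (a loss of L dB is a gain of −L dB): F_i = 10^(NF_i/10), G_i = 10^(G_i,dB/10)
  Stage 1: F_1 = 10^(3.48/10) = 2.228, G_1 = 10^(−3.48/10) = 0.4487
  Stage 2: F_2 = 10^(0.940/10) = 1.242, G_2 = 10^(8.67/10) = 7.362
  Stage 3: F_3 = 10^(9.66/10) = 9.247, G_3 = 10^(−9.66/10) = 0.1081
Friis cascade:
  F = 2.228 + (1.242 − 1)/0.4487 + (9.247 − 1)/3.304 = 5.263
NF = 10 log₁₀(5.263) = 7.21 dB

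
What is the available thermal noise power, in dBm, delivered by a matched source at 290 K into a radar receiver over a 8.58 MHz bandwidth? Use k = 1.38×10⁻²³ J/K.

P_n = kTB = 1.38×10⁻²³ × 290 × 8.58×10⁶ = 3.43×10⁻¹⁴ W
In dBm: 10 log₁₀(3.43×10⁻¹⁴ / 10⁻³) = −104.6 dBm

−104.6 dBm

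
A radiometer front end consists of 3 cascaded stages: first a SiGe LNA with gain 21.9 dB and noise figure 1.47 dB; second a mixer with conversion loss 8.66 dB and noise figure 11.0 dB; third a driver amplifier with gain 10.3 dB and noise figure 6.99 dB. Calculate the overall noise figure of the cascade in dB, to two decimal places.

2.22 dB

Convert to linear (a loss of L dB is a gain of −L dB): F_i = 10^(NF_i/10), G_i = 10^(G_i,dB/10)
  Stage 1: F_1 = 10^(1.47/10) = 1.403, G_1 = 10^(21.9/10) = 154.9
  Stage 2: F_2 = 10^(11.0/10) = 12.59, G_2 = 10^(−8.66/10) = 0.1361
  Stage 3: F_3 = 10^(6.99/10) = 5.000, G_3 = 10^(10.3/10) = 10.72
Friis cascade:
  F = 1.403 + (12.59 − 1)/154.9 + (5.000 − 1)/21.09 = 1.667
NF = 10 log₁₀(1.667) = 2.22 dB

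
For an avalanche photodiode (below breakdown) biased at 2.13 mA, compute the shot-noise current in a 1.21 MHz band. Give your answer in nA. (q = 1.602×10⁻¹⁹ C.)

I_n = √(2qI·B)
2qI·B = 2 × 1.602×10⁻¹⁹ × 2.13×10⁻³ × 1.21×10⁶ = 8.26×10⁻¹⁶ A²
I_n = √(8.26×10⁻¹⁶) = 2.87×10⁻⁸ A = 28.7 nA

28.7 nA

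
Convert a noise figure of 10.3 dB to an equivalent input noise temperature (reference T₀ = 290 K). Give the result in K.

F = 10^(10.3/10) = 10.7152
T_e = (F − 1)·T₀ = (10.7152 − 1) × 290 = 2817 K

2817 K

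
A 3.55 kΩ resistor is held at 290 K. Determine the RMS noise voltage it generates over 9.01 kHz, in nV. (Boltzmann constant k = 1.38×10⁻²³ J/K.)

V_n = √(4kTRB)
4kTRB = 4 × 1.38×10⁻²³ × 290 × 3.55×10³ × 9.01×10³ = 5.12×10⁻¹³ V²
V_n = √(5.12×10⁻¹³) = 7.16×10⁻⁷ V = 716 nV

716 nV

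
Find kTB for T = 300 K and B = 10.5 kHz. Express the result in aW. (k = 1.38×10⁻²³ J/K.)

P_n = kTB = 1.38×10⁻²³ × 300 × 1.05×10⁴ = 4.35×10⁻¹⁷ W = 43.5 aW

43.5 aW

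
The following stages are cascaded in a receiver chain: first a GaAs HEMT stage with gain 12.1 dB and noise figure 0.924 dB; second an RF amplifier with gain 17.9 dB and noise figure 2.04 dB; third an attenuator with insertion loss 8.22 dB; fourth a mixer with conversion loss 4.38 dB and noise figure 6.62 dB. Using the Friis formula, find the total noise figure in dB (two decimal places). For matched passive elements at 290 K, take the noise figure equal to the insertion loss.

1.15 dB

Convert to linear (a loss of L dB is a gain of −L dB): F_i = 10^(NF_i/10), G_i = 10^(G_i,dB/10)
  Stage 1: F_1 = 10^(0.924/10) = 1.237, G_1 = 10^(12.1/10) = 16.22
  Stage 2: F_2 = 10^(2.04/10) = 1.600, G_2 = 10^(17.9/10) = 61.66
  Stage 3: F_3 = 10^(8.22/10) = 6.637, G_3 = 10^(−8.22/10) = 0.1507
  Stage 4: F_4 = 10^(6.62/10) = 4.592, G_4 = 10^(−4.38/10) = 0.3648
Friis cascade:
  F = 1.237 + (1.600 − 1)/16.22 + (6.637 − 1)/1000 + (4.592 − 1)/150.7 = 1.304
NF = 10 log₁₀(1.304) = 1.15 dB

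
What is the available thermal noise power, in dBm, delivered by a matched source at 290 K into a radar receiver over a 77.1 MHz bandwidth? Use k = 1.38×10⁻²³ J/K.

P_n = kTB = 1.38×10⁻²³ × 290 × 7.71×10⁷ = 3.09×10⁻¹³ W
In dBm: 10 log₁₀(3.09×10⁻¹³ / 10⁻³) = −95.1 dBm

−95.1 dBm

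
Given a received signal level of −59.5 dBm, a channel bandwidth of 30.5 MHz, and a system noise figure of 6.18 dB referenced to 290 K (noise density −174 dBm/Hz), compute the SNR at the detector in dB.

33.5 dB

Noise floor: N = −174 + 10 log₁₀(B) + NF
10 log₁₀(3.05×10⁷) = 74.84 dB
N = −174 + 74.84 + 6.18 = −92.98 dBm
SNR = P_sig − N = −59.5 − (−92.98) = 33.48 dB → 33.5 dB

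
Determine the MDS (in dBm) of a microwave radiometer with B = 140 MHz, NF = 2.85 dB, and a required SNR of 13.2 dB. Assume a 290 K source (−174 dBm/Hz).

Sensitivity = −174 + 10 log₁₀(B) + NF + SNR_min
= −174 + 81.46 + 2.85 + 13.2
= −76.49 dBm → −76.5 dBm

−76.5 dBm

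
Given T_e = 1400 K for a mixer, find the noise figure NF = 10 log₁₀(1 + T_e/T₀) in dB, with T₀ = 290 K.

F = 1 + T_e/T₀ = 1 + 1400/290 = 5.82759
NF = 10 log₁₀(5.82759) = 7.65 dB

7.65 dB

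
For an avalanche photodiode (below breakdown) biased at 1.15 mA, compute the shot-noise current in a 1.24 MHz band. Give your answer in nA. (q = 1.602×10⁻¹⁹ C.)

I_n = √(2qI·B)
2qI·B = 2 × 1.602×10⁻¹⁹ × 1.15×10⁻³ × 1.24×10⁶ = 4.57×10⁻¹⁶ A²
I_n = √(4.57×10⁻¹⁶) = 2.14×10⁻⁸ A = 21.4 nA

21.4 nA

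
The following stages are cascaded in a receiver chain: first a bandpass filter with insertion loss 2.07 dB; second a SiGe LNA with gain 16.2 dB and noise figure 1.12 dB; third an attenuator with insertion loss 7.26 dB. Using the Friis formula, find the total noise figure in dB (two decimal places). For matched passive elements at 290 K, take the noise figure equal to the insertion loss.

Convert to linear (a loss of L dB is a gain of −L dB): F_i = 10^(NF_i/10), G_i = 10^(G_i,dB/10)
  Stage 1: F_1 = 10^(2.07/10) = 1.611, G_1 = 10^(−2.07/10) = 0.6209
  Stage 2: F_2 = 10^(1.12/10) = 1.294, G_2 = 10^(16.2/10) = 41.69
  Stage 3: F_3 = 10^(7.26/10) = 5.321, G_3 = 10^(−7.26/10) = 0.1879
Friis cascade:
  F = 1.611 + (1.294 − 1)/0.6209 + (5.321 − 1)/25.88 = 2.251
NF = 10 log₁₀(2.251) = 3.52 dB

3.52 dB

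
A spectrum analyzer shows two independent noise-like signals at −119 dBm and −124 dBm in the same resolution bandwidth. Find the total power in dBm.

Convert to linear, add, convert back:
P₁ = 1.26×10⁻¹⁵ W, P₂ = 3.98×10⁻¹⁶ W
P_tot = 1.66×10⁻¹⁵ W → 10 log₁₀(P_tot / 10⁻³) = −117.8 dBm

−117.8 dBm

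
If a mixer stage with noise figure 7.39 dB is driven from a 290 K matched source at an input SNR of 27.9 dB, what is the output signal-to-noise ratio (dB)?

By definition F = SNR_in/SNR_out, so in dB: SNR_out = SNR_in − NF
SNR_out = 27.9 − 7.39 = 20.51 dB

20.51 dB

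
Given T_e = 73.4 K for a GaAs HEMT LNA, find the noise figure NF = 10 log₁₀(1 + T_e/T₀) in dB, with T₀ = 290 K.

F = 1 + T_e/T₀ = 1 + 73.4/290 = 1.2531
NF = 10 log₁₀(1.2531) = 0.980 dB

0.980 dB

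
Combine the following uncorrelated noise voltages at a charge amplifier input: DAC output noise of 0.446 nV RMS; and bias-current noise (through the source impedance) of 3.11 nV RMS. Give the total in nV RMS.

Uncorrelated sources add in power (mean-square): V_tot = √(ΣV_i²)
V_tot = √[(4.46×10⁻¹⁰)² + (3.11×10⁻⁹)²] = 3.14×10⁻⁹ V = 3.14 nV

3.14 nV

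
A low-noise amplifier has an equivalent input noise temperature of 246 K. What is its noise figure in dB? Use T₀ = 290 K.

2.67 dB

F = 1 + T_e/T₀ = 1 + 246/290 = 1.84828
NF = 10 log₁₀(1.84828) = 2.67 dB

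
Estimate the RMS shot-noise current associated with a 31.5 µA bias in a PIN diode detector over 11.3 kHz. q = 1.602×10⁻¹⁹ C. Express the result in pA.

338 pA

I_n = √(2qI·B)
2qI·B = 2 × 1.602×10⁻¹⁹ × 3.15×10⁻⁵ × 1.13×10⁴ = 1.14×10⁻¹⁹ A²
I_n = √(1.14×10⁻¹⁹) = 3.38×10⁻¹⁰ A = 338 pA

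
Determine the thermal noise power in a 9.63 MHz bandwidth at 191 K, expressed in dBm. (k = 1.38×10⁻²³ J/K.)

−106.0 dBm

P_n = kTB = 1.38×10⁻²³ × 191 × 9.63×10⁶ = 2.54×10⁻¹⁴ W
In dBm: 10 log₁₀(2.54×10⁻¹⁴ / 10⁻³) = −106.0 dBm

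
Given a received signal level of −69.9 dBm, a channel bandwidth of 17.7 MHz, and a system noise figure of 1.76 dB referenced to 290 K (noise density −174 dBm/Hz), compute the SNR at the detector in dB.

29.9 dB

Noise floor: N = −174 + 10 log₁₀(B) + NF
10 log₁₀(1.77×10⁷) = 72.48 dB
N = −174 + 72.48 + 1.76 = −99.76 dBm
SNR = P_sig − N = −69.9 − (−99.76) = 29.86 dB → 29.9 dB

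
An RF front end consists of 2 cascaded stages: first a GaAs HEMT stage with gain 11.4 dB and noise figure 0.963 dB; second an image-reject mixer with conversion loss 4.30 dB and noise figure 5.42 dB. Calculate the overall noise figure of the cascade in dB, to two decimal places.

1.55 dB

Convert to linear (a loss of L dB is a gain of −L dB): F_i = 10^(NF_i/10), G_i = 10^(G_i,dB/10)
  Stage 1: F_1 = 10^(0.963/10) = 1.248, G_1 = 10^(11.4/10) = 13.80
  Stage 2: F_2 = 10^(5.42/10) = 3.483, G_2 = 10^(−4.30/10) = 0.3715
Friis cascade:
  F = 1.248 + (3.483 − 1)/13.80 = 1.428
NF = 10 log₁₀(1.428) = 1.55 dB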